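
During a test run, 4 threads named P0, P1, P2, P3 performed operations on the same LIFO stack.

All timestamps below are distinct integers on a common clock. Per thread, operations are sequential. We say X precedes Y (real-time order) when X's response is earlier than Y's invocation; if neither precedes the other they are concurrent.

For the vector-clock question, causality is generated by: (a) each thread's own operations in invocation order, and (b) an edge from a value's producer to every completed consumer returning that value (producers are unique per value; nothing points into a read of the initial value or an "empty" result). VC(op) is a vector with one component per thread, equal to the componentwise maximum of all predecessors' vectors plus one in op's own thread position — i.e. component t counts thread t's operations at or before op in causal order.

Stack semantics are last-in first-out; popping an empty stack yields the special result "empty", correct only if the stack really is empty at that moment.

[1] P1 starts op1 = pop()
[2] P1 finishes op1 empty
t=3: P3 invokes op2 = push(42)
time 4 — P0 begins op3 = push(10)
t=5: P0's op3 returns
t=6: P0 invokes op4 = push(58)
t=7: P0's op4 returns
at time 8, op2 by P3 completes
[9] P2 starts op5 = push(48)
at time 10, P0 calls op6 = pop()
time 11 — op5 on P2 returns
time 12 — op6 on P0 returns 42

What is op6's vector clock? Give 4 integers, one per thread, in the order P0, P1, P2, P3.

op2, invoked 3, has no incoming edges; only P3's bump applies → (0, 0, 0, 1)
op5, invoked 9, has no incoming edges; only P2's bump applies → (0, 0, 1, 0)
op1, invoked 1, has no incoming edges; only P1's bump applies → (0, 1, 0, 0)
op3, invoked 4, has no incoming edges; only P0's bump applies → (1, 0, 0, 0)
VC(op4, invoked at 6): max of VC(op3)=(1, 0, 0, 0), then +1 on thread P0 → (2, 0, 0, 0)
VC(op6, invoked at 10): max of VC(op2)=(0, 0, 0, 1), VC(op4)=(2, 0, 0, 0), then +1 on thread P0 → (3, 0, 0, 1)
target: VC(op6) = (3, 0, 0, 1)

(3, 0, 0, 1)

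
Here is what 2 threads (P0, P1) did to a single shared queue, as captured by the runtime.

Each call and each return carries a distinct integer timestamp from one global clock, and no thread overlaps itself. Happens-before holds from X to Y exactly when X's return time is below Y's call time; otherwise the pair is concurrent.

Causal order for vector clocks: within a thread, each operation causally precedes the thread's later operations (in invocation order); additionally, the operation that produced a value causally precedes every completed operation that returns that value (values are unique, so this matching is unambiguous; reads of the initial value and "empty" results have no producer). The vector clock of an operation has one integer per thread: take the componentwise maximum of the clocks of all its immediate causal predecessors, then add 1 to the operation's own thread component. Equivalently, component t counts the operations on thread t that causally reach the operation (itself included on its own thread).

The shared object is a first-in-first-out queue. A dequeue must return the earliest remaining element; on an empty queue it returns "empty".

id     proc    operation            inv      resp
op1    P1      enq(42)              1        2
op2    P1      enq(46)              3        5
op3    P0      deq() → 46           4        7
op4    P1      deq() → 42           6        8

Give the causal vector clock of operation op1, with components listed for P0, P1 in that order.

(0, 1)

invoked at 1, op1 has no predecessors; its own P1 bump gives (0, 1)
from VC(op1)=(0, 1), op2 (invoked 3) maxes components and bumps P1 → (0, 2)
from VC(op1)=(0, 1), VC(op2)=(0, 2), op4 (invoked 6) maxes components and bumps P1 → (0, 3)
from VC(op2)=(0, 2), op3 (invoked 4) maxes components and bumps P0 → (1, 2)
target: VC(op1) = (0, 1)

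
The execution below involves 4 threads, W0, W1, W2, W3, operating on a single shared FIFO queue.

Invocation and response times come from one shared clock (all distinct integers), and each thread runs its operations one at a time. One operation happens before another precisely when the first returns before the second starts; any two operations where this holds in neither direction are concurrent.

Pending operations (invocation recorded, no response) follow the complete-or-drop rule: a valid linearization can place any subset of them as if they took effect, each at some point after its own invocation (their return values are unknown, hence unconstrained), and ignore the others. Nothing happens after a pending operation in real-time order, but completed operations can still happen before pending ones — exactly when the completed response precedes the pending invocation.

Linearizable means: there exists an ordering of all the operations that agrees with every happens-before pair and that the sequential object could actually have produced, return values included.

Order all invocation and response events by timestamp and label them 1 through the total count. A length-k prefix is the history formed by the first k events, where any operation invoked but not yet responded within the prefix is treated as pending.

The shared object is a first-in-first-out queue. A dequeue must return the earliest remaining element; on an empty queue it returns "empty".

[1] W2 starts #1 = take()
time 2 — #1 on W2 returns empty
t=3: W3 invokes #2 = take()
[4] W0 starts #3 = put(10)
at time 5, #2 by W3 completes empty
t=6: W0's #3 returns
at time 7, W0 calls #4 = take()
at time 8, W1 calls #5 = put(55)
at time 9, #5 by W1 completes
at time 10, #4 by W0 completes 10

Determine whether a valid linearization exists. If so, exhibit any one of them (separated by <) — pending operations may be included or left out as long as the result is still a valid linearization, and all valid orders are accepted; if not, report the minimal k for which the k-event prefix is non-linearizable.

after step 1 (#1 take() → empty): queue <>
after step 2 (#2 take() → empty): queue <>
after step 3 (#3 put(10)): queue <10>
after step 4 (#4 take() → 10): queue <>
after step 5 (#5 put(55)): queue <55>

linearizable — witness: #1 < #2 < #3 < #4 < #5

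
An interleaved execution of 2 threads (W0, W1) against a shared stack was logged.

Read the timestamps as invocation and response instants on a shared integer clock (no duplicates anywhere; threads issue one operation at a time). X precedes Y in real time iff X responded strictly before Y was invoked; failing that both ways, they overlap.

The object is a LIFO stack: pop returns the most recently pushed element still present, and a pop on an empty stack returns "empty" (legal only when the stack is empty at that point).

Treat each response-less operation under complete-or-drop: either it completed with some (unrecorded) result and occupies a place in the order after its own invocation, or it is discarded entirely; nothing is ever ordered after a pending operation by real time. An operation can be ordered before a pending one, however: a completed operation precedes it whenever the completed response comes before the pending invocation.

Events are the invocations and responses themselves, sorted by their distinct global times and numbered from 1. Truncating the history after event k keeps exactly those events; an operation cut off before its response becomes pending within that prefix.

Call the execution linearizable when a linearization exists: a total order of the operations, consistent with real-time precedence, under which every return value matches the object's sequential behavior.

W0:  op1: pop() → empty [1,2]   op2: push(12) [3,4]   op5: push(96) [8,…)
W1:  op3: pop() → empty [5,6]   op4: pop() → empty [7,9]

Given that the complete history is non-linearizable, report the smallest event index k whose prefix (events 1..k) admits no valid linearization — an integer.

6

events 1..5 are linearizable; a witness order is op1, op2:
after step 1 (op1 pop() → empty): stack <>
after step 2 (op2 push(12)): stack <12>
adding event 6 (op3 responds at 6) leaves no legal real-time order
one such order, op1, op2, op3, breaks at step 3 where op3 pop() → empty is illegal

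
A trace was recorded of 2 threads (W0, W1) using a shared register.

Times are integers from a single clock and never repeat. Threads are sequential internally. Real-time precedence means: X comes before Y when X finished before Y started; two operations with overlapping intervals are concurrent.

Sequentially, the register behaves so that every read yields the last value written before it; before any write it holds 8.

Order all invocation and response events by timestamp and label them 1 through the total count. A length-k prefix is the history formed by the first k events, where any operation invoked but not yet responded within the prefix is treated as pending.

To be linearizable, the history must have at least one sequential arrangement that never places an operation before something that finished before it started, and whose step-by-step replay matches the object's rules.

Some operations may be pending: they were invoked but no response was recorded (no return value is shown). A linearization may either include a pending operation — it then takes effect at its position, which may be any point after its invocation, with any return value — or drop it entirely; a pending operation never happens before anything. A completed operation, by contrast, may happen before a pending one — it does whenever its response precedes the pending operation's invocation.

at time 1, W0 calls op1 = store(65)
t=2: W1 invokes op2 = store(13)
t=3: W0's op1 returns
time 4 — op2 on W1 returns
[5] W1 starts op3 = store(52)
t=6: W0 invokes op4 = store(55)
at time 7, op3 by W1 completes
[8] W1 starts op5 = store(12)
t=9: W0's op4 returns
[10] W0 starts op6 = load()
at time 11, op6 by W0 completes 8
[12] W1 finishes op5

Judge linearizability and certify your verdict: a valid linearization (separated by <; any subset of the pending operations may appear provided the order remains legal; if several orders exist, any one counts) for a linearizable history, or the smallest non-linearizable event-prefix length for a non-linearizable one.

cut after 10 events: linearizable; cut after 11 events (op6 responds, time 11): not linearizable
5 completed operations, 4 real-time-consistent orders — every register replay fails
no completion choice of the 1 pending operation (op5) rescues it — every subset was tried
one such order, op1, op2, op3, op4, op6 (pending dropped), breaks at step 5 where op6 load() → 8 is illegal
one such order, op1, op2, op4, op3, op6 (pending dropped), breaks at step 5 where op6 load() → 8 is illegal

not linearizable — minimal violating prefix: 11 events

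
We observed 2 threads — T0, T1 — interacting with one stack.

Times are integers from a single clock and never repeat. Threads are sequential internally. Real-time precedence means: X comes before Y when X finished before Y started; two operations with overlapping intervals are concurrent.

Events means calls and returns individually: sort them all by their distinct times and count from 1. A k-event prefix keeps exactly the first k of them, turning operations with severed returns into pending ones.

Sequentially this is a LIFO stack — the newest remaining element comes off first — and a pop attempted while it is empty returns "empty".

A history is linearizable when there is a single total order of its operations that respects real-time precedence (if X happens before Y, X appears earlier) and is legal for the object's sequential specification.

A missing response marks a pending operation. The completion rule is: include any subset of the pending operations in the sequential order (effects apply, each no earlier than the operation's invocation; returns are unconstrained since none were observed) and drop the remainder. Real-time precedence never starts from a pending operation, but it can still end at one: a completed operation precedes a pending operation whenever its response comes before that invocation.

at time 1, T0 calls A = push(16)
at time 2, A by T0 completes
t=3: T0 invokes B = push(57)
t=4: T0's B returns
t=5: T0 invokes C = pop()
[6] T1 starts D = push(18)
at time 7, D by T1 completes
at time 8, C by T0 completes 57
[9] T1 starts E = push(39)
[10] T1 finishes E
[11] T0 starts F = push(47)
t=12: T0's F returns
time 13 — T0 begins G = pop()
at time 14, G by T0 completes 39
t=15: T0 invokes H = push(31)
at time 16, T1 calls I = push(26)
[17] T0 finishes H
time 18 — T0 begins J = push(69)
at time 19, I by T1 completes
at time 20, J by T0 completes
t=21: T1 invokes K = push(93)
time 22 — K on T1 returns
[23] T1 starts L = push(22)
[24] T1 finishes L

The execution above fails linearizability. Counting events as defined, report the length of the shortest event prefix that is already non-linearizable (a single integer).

a valid linearization of events 1..13 exists, for instance A, B, C, D, E, F:
1. A push(16), leaving stack <16>
2. B push(57), leaving stack <16,57>
3. C pop() → 57, leaving stack <16>
4. D push(18), leaving stack <16,18>
5. E push(39), leaving stack <16,18,39>
6. F push(47), leaving stack <16,18,39,47>
event 14 — G's response, time 14 — after it, nothing linearizes
e.g. A, B, C, D, E, F, G: illegal at step 7, since G pop() → 39 cannot apply there
e.g. A, B, D, C, E, F, G: illegal at step 4, since C pop() → 57 cannot apply there

14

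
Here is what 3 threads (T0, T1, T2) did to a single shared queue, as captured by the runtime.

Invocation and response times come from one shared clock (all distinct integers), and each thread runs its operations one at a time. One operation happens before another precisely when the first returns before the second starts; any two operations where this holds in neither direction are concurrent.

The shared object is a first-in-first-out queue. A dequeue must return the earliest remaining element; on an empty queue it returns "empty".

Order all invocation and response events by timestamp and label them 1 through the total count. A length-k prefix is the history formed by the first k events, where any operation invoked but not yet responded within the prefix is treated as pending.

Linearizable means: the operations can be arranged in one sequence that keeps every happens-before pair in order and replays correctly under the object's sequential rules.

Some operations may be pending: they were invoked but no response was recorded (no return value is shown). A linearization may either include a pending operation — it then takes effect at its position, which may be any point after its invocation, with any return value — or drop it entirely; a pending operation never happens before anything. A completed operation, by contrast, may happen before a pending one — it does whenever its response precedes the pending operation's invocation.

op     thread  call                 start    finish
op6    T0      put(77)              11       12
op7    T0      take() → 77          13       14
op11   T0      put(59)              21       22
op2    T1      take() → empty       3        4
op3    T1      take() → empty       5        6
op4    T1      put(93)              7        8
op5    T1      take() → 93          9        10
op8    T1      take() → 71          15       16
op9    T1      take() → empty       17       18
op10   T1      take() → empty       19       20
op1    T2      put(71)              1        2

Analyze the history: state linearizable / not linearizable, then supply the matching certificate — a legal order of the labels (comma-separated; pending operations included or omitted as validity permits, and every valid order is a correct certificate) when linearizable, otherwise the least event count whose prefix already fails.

the violation lands at event 4, op2's response at time 4: events 1..3 linearize, events 1..4 do not
exactly one order of the 2 completed ops respects real time; the queue replay fails
sample order op1, op2 stalls at step 2 — op2 take() → empty has no legal effect

not linearizable — minimal violating prefix: 4 events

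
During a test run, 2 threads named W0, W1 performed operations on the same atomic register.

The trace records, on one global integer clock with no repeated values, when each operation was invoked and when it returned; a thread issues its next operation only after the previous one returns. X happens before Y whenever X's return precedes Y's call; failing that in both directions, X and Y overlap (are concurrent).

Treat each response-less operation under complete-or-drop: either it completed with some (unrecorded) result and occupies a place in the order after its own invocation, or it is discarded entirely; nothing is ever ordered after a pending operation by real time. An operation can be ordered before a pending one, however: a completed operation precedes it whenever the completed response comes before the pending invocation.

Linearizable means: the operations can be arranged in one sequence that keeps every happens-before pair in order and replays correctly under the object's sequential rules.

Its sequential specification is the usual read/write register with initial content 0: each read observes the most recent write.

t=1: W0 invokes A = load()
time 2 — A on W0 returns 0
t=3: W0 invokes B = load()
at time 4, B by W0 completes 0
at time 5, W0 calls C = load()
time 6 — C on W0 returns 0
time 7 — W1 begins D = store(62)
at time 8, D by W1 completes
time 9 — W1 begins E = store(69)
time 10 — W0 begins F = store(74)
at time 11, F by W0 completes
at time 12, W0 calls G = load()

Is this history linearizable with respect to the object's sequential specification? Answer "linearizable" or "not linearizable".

a witness: A, B, C, D, E, F
step 1: A load() → 0 — value 0
step 2: B load() → 0 — value 0
step 3: C load() → 0 — value 0
step 4: D store(62) — value 62
step 5: E store(69) (pending, included) — value 69
step 6: F store(74) — value 74

linearizable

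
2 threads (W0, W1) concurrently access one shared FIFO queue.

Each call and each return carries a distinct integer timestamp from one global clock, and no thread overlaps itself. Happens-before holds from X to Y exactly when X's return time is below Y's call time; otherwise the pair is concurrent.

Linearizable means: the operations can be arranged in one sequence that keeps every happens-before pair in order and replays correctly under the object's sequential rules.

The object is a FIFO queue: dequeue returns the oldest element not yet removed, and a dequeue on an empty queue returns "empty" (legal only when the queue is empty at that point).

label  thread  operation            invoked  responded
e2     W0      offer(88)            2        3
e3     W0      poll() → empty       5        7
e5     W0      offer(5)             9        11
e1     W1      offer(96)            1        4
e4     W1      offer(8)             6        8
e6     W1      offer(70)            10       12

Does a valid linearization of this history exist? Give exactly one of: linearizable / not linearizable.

through event 6 a valid linearization exists; event 7 (e3 responding at time 7) ends that
every one of the 2 real-time-consistent orders over 3 completed FIFO queue ops fails the sequential spec
include/drop combinations of the 1 pending operation (e4) were all tried; none helps
sample order e1, e2, e3 (pending dropped) stalls at step 3 — e3 poll() → empty has no legal effect
sample order e2, e1, e3 (pending dropped) stalls at step 3 — e3 poll() → empty has no legal effect

not linearizable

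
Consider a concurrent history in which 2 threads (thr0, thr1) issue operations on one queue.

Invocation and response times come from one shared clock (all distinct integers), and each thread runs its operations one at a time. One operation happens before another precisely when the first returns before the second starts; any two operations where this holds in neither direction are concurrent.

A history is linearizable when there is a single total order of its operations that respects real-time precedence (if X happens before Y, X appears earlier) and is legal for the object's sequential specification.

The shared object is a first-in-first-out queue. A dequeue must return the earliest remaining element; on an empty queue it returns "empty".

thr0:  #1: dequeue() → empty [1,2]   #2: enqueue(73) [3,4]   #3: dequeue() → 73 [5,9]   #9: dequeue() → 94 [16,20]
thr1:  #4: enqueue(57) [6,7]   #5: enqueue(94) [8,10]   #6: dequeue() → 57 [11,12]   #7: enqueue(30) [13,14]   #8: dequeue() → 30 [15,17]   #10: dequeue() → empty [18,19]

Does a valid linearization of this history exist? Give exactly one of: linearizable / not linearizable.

linearizable

one valid linearization: #1, #2, #3, #4, #5, #6, #7, #9, #8, #10
after step 1 (#1 dequeue() → empty): queue <>
after step 2 (#2 enqueue(73)): queue <73>
after step 3 (#3 dequeue() → 73): queue <>
after step 4 (#4 enqueue(57)): queue <57>
after step 5 (#5 enqueue(94)): queue <57,94>
after step 6 (#6 dequeue() → 57): queue <94>
after step 7 (#7 enqueue(30)): queue <94,30>
after step 8 (#9 dequeue() → 94): queue <30>
after step 9 (#8 dequeue() → 30): queue <>
after step 10 (#10 dequeue() → empty): queue <>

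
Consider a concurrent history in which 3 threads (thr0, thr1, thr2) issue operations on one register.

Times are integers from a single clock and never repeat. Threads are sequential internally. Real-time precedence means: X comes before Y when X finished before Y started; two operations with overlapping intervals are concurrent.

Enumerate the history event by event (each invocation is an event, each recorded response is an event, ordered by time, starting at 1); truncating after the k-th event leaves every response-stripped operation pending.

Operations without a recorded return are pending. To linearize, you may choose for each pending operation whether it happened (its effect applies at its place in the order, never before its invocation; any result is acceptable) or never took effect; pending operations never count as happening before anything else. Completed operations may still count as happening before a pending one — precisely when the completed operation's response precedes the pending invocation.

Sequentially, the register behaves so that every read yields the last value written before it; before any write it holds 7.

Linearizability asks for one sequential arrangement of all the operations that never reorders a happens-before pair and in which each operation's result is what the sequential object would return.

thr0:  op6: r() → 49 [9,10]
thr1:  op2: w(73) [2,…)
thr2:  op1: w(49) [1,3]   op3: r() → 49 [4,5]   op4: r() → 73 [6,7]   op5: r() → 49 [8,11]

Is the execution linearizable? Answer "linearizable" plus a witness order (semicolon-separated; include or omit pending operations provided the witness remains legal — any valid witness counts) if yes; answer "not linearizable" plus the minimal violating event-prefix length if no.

not linearizable — minimal violating prefix: 10 events

events 1..9 are fine; event 10 — the response of op6 at time 10 — makes the prefix non-linearizable
exhaustive check: the 4 completed register ops admit one real-time order; illegal
no completion choice of the 2 pending operations (op2, op5) rescues it — every subset was tried
for example op1, op3, op4, op6 (pending dropped) fails at step 3: op4 r() → 73 is not legal there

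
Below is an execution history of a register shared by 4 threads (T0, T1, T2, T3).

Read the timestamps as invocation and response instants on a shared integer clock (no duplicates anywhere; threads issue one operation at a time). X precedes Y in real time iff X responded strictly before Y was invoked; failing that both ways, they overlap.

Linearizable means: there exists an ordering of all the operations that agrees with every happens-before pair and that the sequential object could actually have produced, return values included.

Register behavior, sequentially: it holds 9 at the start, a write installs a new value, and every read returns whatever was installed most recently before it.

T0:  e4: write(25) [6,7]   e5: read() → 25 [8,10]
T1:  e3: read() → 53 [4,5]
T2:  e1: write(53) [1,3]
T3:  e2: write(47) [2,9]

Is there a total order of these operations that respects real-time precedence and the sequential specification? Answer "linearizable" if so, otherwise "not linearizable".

witness order: e1, e3, e2, e4, e5
1. e1 write(53), leaving value 53
2. e3 read() → 53, leaving value 53
3. e2 write(47), leaving value 47
4. e4 write(25), leaving value 25
5. e5 read() → 25, leaving value 25

linearizable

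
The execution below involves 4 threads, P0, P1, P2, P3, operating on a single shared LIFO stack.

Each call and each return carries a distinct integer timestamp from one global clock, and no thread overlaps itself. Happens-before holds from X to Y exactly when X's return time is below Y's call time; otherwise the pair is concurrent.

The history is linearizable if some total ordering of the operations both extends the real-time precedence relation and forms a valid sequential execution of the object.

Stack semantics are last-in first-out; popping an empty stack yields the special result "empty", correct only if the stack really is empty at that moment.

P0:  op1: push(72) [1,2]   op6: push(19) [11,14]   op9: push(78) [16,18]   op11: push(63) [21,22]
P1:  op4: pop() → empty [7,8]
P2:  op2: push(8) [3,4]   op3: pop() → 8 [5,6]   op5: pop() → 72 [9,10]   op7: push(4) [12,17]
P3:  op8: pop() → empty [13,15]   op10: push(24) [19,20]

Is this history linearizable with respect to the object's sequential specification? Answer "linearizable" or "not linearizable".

not linearizable

events 1..7 are fine; event 8 — the response of op4 at time 8 — makes the prefix non-linearizable
one real-time candidate order over the 4 completed operations — the LIFO stack replay rejects it
e.g. op1, op2, op3, op4: illegal at step 4, since op4 pop() → empty cannot apply there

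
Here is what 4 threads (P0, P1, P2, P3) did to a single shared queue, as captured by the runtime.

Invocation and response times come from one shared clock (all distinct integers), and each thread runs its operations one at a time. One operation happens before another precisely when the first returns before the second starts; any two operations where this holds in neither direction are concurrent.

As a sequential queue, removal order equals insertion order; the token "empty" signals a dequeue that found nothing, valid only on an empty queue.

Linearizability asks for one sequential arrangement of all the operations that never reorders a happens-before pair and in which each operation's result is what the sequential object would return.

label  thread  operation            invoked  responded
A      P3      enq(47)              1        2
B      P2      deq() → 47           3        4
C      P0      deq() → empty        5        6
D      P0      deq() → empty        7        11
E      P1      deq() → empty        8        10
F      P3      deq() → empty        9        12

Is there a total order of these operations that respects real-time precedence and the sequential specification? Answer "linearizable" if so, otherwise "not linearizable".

witness order: A, B, C, D, E, F
after step 1 (A enq(47)): queue <47>
after step 2 (B deq() → 47): queue <>
after step 3 (C deq() → empty): queue <>
after step 4 (D deq() → empty): queue <>
after step 5 (E deq() → empty): queue <>
after step 6 (F deq() → empty): queue <>

linearizable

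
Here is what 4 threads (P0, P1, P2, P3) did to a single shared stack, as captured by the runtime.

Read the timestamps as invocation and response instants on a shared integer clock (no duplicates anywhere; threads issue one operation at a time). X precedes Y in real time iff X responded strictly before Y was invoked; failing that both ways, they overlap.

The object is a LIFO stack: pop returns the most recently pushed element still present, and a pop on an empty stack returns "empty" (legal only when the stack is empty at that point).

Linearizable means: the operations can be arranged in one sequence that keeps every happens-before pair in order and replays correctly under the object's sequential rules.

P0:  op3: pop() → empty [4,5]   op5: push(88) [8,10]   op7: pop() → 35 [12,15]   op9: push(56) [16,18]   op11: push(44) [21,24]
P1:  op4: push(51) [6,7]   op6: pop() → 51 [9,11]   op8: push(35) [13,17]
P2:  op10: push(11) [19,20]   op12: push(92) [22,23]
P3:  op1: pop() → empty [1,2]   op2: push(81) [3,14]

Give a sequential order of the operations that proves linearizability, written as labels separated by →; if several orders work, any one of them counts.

after step 1 (op1 pop() → empty): stack <>
after step 2 (op3 pop() → empty): stack <>
after step 3 (op2 push(81)): stack <81>
after step 4 (op4 push(51)): stack <81,51>
after step 5 (op6 pop() → 51): stack <81>
after step 6 (op5 push(88)): stack <81,88>
after step 7 (op8 push(35)): stack <81,88,35>
after step 8 (op7 pop() → 35): stack <81,88>
after step 9 (op9 push(56)): stack <81,88,56>
after step 10 (op10 push(11)): stack <81,88,56,11>
after step 11 (op11 push(44)): stack <81,88,56,11,44>
after step 12 (op12 push(92)): stack <81,88,56,11,44,92>

op1 → op3 → op2 → op4 → op6 → op5 → op8 → op7 → op9 → op10 → op11 → op12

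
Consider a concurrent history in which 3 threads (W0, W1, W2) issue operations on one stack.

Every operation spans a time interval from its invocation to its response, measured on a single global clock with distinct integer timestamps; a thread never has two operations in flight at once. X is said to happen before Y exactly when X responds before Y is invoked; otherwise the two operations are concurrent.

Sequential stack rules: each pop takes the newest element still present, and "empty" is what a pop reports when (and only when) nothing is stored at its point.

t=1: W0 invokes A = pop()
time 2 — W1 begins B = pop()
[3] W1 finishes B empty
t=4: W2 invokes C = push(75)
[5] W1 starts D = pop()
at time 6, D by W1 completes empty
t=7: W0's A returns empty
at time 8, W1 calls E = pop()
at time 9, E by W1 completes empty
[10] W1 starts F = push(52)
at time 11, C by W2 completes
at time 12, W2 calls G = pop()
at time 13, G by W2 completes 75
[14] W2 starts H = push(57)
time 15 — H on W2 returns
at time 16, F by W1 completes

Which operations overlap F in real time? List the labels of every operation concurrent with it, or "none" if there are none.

C, G, H

overlap test against F [10,16]: concurrent iff the interval meets 10..16
A [1,7]: before
B [2,3]: before
C [4,11]: concurrent
D [5,6]: before
E [8,9]: before
G [12,13]: concurrent
H [14,15]: concurrent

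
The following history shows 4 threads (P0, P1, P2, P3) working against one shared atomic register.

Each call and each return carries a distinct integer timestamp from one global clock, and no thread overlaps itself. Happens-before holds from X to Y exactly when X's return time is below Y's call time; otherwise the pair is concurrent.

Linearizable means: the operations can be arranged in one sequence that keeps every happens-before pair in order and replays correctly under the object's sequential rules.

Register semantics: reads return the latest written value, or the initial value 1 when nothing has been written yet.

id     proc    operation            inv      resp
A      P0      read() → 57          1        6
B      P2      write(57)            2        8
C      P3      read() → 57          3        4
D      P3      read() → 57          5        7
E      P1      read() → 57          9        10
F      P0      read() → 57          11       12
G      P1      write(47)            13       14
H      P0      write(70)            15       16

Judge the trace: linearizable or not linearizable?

linearizable

one valid linearization: B, A, C, D, E, F, G, H
step 1: B write(57) — value 57
step 2: A read() → 57 — value 57
step 3: C read() → 57 — value 57
step 4: D read() → 57 — value 57
step 5: E read() → 57 — value 57
step 6: F read() → 57 — value 57
step 7: G write(47) — value 47
step 8: H write(70) — value 70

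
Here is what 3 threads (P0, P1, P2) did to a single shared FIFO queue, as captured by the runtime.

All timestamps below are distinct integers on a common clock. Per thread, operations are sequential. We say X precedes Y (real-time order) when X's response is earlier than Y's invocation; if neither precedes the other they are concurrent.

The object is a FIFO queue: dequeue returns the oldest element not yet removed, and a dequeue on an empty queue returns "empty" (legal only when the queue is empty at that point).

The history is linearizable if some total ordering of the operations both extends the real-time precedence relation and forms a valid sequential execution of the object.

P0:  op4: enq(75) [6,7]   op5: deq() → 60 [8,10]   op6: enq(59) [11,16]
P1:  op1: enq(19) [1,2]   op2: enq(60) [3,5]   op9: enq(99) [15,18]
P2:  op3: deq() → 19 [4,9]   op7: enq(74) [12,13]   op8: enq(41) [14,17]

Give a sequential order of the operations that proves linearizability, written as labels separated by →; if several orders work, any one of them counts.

op1 → op2 → op3 → op4 → op5 → op6 → op7 → op8 → op9

after step 1 (op1 enq(19)): queue <19>
after step 2 (op2 enq(60)): queue <19,60>
after step 3 (op3 deq() → 19): queue <60>
after step 4 (op4 enq(75)): queue <60,75>
after step 5 (op5 deq() → 60): queue <75>
after step 6 (op6 enq(59)): queue <75,59>
after step 7 (op7 enq(74)): queue <75,59,74>
after step 8 (op8 enq(41)): queue <75,59,74,41>
after step 9 (op9 enq(99)): queue <75,59,74,41,99>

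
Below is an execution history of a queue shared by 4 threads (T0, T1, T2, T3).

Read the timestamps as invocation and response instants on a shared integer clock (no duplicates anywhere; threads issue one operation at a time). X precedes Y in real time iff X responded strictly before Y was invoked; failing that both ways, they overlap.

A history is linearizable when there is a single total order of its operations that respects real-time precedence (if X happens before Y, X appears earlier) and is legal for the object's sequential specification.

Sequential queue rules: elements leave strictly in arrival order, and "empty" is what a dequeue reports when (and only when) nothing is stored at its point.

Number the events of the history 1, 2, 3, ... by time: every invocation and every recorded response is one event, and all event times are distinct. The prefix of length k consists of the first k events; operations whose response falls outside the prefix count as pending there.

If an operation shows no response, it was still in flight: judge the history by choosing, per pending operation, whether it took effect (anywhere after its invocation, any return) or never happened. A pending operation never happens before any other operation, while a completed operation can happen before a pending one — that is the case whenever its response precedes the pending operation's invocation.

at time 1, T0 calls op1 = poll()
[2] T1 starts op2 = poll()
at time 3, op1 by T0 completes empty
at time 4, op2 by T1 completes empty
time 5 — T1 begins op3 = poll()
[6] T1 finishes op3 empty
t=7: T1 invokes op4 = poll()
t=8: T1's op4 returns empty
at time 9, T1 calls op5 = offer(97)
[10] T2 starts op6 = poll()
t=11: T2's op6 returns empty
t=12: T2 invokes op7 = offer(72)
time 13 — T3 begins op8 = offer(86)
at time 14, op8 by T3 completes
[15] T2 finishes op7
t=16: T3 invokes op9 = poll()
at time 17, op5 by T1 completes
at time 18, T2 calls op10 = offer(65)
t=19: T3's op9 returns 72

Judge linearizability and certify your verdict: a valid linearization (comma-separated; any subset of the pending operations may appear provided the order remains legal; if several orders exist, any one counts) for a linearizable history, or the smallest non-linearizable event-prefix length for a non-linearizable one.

linearizable — witness: op1, op2, op3, op4, op6, op7, op5, op8, op9

after step 1 (op1 poll() → empty): queue <>
after step 2 (op2 poll() → empty): queue <>
after step 3 (op3 poll() → empty): queue <>
after step 4 (op4 poll() → empty): queue <>
after step 5 (op6 poll() → empty): queue <>
after step 6 (op7 offer(72)): queue <72>
after step 7 (op5 offer(97)): queue <72,97>
after step 8 (op8 offer(86)): queue <72,97,86>
after step 9 (op9 poll() → 72): queue <97,86>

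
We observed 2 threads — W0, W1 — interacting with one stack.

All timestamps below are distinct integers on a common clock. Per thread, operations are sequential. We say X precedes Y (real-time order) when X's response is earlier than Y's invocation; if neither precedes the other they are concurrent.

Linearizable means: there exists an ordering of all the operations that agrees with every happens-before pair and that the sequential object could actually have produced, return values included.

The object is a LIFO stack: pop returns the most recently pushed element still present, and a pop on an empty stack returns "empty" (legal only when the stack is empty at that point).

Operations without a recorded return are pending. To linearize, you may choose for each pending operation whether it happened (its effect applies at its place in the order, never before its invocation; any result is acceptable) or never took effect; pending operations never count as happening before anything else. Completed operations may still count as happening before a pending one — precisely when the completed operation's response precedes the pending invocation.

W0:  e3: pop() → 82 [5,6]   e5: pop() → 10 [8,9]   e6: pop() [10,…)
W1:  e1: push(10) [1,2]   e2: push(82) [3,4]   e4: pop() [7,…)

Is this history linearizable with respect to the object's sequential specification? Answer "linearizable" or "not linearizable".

witness order: e1, e2, e3, e5
after step 1 (e1 push(10)): stack <10>
after step 2 (e2 push(82)): stack <10,82>
after step 3 (e3 pop() → 82): stack <10>
after step 4 (e5 pop() → 10): stack <>

linearizable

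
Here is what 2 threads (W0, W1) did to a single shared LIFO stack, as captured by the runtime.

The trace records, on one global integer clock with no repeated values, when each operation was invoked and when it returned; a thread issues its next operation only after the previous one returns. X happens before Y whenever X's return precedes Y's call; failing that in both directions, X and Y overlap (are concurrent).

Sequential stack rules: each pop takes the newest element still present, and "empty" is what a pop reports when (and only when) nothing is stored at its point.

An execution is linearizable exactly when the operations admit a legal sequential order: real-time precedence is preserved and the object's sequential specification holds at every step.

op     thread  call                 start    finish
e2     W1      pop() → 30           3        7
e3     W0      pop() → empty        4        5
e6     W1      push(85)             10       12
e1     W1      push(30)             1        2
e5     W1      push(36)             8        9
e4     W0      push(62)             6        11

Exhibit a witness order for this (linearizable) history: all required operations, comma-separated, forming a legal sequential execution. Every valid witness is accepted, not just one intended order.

e1, e2, e3, e4, e5, e6

step 1: e1 push(30) — stack <30>
step 2: e2 pop() → 30 — stack <>
step 3: e3 pop() → empty — stack <>
step 4: e4 push(62) — stack <62>
step 5: e5 push(36) — stack <62,36>
step 6: e6 push(85) — stack <62,36,85>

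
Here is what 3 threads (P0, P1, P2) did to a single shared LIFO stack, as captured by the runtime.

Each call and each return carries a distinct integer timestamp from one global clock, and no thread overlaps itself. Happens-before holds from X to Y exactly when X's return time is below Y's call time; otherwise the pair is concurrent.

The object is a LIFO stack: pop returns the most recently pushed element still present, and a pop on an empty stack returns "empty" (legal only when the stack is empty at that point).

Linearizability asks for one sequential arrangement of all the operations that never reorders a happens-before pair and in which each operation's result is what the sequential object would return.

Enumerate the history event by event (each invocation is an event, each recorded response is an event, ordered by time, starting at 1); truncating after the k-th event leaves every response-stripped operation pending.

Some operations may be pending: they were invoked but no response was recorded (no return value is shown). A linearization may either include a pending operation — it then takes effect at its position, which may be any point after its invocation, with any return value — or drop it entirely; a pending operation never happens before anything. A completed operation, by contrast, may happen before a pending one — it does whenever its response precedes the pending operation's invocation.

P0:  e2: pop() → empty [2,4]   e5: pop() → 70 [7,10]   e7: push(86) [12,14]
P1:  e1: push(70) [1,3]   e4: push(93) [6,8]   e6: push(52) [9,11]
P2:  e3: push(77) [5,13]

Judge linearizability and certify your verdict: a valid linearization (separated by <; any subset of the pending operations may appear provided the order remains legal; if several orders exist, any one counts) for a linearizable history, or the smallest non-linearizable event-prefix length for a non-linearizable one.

linearizable — witness: e2 < e1 < e5 < e3 < e4 < e6 < e7

after step 1 (e2 pop() → empty): stack <>
after step 2 (e1 push(70)): stack <70>
after step 3 (e5 pop() → 70): stack <>
after step 4 (e3 push(77)): stack <77>
after step 5 (e4 push(93)): stack <77,93>
after step 6 (e6 push(52)): stack <77,93,52>
after step 7 (e7 push(86)): stack <77,93,52,86>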